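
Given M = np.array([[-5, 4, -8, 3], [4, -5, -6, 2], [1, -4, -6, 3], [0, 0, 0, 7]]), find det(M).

|M| = 910

Expand along row 4 (it has 3 zeros):
  + (7) · M_44   where M_44 = det([-5 4 -8; 4 -5 -6; 1 -4 -6]) = 130
det = (+1)·(7)·(130) = 910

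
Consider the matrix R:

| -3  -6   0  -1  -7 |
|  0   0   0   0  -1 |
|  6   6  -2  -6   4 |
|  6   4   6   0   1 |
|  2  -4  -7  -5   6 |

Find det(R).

Expand along row 2 (it has 4 zeros):
  − (-1) · M_25   where M_25 = det([-3 -6 0 -1; 6 6 -2 -6; 6 4 6 0; 2 -4 -7 -5]) = 1456
det = (-1)·(-1)·(1456) = 1456

The determinant is 1456.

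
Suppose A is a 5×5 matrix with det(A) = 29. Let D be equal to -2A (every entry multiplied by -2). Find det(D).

For a 5×5 matrix, det(-2A) = (-2)^5·det(A) = -32·det(A).
det(D) = (-32)·(29) = -928

|D| = -928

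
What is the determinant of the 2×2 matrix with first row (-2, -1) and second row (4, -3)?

10

det = (-2)·(-3) − (-1)·4 = 6 − (-4) = 10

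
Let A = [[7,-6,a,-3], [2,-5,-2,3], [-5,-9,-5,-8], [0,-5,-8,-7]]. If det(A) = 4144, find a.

Expanding along the row containing a, det(A) is linear in a: det(A) = (296)·a + (3848).
Set (296)·a + (3848) = 4144  ⇒  (296)·a = 296  ⇒  a = 1.

a = 1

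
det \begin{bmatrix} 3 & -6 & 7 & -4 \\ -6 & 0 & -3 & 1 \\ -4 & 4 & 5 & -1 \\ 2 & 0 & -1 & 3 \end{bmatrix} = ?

Expand along column 2 (it has 2 zeros):
  − (-6) · M_12   where M_12 = det([-6 -3 1; -4 5 -1; 2 -1 3]) = -120
  − (4) · M_32   where M_32 = det([3 7 -4; -6 -3 1; 2 -1 3]) = 68
det = (-1)·(-6)·(-120) + (-1)·(4)·(68) = -992

-992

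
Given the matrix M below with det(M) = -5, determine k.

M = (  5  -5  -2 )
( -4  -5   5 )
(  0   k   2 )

-5

Expanding along the row containing k, det(M) is linear in k: det(M) = (-17)·k + (-90).
Set (-17)·k + (-90) = -5  ⇒  (-17)·k = 85  ⇒  k = -5.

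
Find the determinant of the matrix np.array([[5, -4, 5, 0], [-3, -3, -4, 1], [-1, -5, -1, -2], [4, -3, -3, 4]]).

467

Expand along row 1 (it has 1 zero):
  + (5) · M_11   where M_11 = det([-3 -4 1; -5 -1 -2; -3 -3 4]) = -62
  − (-4) · M_12   where M_12 = det([-3 -4 1; -1 -1 -2; 4 -3 4]) = 53
  + (5) · M_13   where M_13 = det([-3 -3 1; -1 -5 -2; 4 -3 4]) = 113
det = (+1)·(5)·(-62) + (-1)·(-4)·(53) + (+1)·(5)·(113) = 467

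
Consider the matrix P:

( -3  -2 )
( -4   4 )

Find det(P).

det(P) = -20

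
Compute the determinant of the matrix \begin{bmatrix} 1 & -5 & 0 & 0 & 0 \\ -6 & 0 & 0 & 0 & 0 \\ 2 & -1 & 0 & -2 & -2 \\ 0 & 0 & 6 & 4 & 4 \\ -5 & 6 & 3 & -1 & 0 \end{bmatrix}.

The determinant is -360.

The matrix is block lower-triangular with a 2×2 block and a 3×3 block on the diagonal, so its determinant equals the product of the determinants of the diagonal blocks.
det of the 2×2 block = -30
det of the 3×3 block = 12
det = (-30)·(12) = -360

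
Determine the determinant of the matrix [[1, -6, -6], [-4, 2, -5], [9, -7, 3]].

Expand along row 1:
  + 1 · |2 -5; -7 3| = 1·(6 − 35) = -29
  − (-6) · |-4 -5; 9 3| = −(-6)·(-12 − (-45)) = 198
  + (-6) · |-4 2; 9 -7| = (-6)·(28 − 18) = -60
Sum: (-29) + (198) + (-60) = 109

109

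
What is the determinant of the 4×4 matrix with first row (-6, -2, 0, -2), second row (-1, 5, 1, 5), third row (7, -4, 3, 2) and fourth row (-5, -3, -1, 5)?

Expand along row 1 (it has 1 zero):
  + (-6) · M_11   where M_11 = det([5 1 5; -4 3 2; -3 -1 5]) = 164
  − (-2) · M_12   where M_12 = det([-1 1 5; 7 3 2; -5 -1 5]) = -22
  − (-2) · M_14   where M_14 = det([-1 5 1; 7 -4 3; -5 -3 -1]) = -94
det = (+1)·(-6)·(164) + (-1)·(-2)·(-22) + (-1)·(-2)·(-94) = -1216

The determinant is -1216.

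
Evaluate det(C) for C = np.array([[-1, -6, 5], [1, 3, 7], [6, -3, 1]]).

-375

Expand along row 1:
  + (-1) · |3 7; -3 1| = (-1)·(3 − (-21)) = -24
  − (-6) · |1 7; 6 1| = −(-6)·(1 − 42) = -246
  + 5 · |1 3; 6 -3| = 5·(-3 − 18) = -105
Sum: (-24) + (-246) + (-105) = -375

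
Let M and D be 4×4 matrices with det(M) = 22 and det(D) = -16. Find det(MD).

det(MD) = det(M)·det(D) = (22)·(-16) = -352

|MD| = -352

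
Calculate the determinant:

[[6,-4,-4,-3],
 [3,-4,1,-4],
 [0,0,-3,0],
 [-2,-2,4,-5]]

-66

Expand along row 3 (it has 3 zeros):
  + (-3) · M_33   where M_33 = det([6 -4 -3; 3 -4 -4; -2 -2 -5]) = 22
det = (+1)·(-3)·(22) = -66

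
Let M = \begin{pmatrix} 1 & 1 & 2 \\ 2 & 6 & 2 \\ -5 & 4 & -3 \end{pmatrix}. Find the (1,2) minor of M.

Delete row 1 and column 2; the remaining 2×2 submatrix is [2 2; -5 -3].
Its determinant is 2·(-3) − 2·(-5) = 4.

4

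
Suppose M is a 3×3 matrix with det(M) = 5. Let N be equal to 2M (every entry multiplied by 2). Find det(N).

40

For a 3×3 matrix, det(2M) = 2^3·det(M) = 8·det(M).
det(N) = (8)·(5) = 40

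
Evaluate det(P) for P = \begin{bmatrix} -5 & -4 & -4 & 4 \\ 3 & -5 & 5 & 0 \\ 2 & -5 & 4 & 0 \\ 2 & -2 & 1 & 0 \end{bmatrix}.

-36

Expand along column 4 (it has 3 zeros):
  − (4) · M_14   where M_14 = det([3 -5 5; 2 -5 4; 2 -2 1]) = 9
det = (-1)·(4)·(9) = -36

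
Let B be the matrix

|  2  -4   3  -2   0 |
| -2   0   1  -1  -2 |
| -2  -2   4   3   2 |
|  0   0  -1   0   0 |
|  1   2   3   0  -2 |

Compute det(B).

Expand along row 4 (it has 4 zeros):
  − (-1) · M_43   where M_43 = det([2 -4 -2 0; -2 0 -1 -2; -2 -2 3 2; 1 2 0 -2]) = 96
det = (-1)·(-1)·(96) = 96

96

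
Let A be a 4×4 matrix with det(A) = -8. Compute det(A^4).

4096

det(A^4) = (det A)^4 = (-8)^4 = 4096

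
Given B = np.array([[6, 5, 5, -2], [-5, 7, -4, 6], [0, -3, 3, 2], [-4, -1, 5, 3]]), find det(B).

-1604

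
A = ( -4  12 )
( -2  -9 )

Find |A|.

60

det(A) = (-4)·(-9) − 12·(-2) = 36 − (-24) = 60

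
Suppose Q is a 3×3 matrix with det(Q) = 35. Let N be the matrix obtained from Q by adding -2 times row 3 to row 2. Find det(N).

Adding a multiple of one row to another leaves the determinant unchanged.
det(N) = (1)·(35) = 35

35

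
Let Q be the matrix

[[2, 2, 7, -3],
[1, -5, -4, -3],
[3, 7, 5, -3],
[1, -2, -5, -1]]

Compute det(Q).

Expand along row 1:
  + (2) · M_11   where M_11 = det([-5 -4 -3; 7 5 -3; -2 -5 -1]) = 123
  − (2) · M_12   where M_12 = det([1 -4 -3; 3 5 -3; 1 -5 -1]) = 40
  + (7) · M_13   where M_13 = det([1 -5 -3; 3 7 -3; 1 -2 -1]) = 26
  − (-3) · M_14   where M_14 = det([1 -5 -4; 3 7 5; 1 -2 -5]) = -73
det = (+1)·(2)·(123) + (-1)·(2)·(40) + (+1)·(7)·(26) + (-1)·(-3)·(-73) = 129

det(Q) = 129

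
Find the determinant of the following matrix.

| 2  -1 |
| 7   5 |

det = 2·5 − (-1)·7 = 10 − (-7) = 17

17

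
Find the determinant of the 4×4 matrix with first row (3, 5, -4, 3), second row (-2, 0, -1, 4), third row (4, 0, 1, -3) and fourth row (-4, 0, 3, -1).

The determinant is -160.

Expand along column 2 (it has 3 zeros):
  − (5) · M_12   where M_12 = det([-2 -1 4; 4 1 -3; -4 3 -1]) = 32
det = (-1)·(5)·(32) = -160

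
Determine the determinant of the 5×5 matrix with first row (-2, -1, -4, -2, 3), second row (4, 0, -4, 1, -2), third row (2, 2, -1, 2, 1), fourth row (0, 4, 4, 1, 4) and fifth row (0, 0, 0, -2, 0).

Expand along row 5 (it has 4 zeros):
  − (-2) · M_54   where M_54 = det([-2 -1 -4 3; 4 0 -4 -2; 2 2 -1 1; 0 4 4 4]) = -48
det = (-1)·(-2)·(-48) = -96

-96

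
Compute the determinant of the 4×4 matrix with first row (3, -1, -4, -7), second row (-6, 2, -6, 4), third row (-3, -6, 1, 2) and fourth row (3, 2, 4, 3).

-900

Expand along row 1:
  + (3) · M_11   where M_11 = det([2 -6 4; -6 1 2; 2 4 3]) = -246
  − (-1) · M_12   where M_12 = det([-6 -6 4; -3 1 2; 3 4 3]) = -120
  + (-4) · M_13   where M_13 = det([-6 2 4; -3 -6 2; 3 2 3]) = 210
  − (-7) · M_14   where M_14 = det([-6 2 -6; -3 -6 1; 3 2 4]) = 114
det = (+1)·(3)·(-246) + (-1)·(-1)·(-120) + (+1)·(-4)·(210) + (-1)·(-7)·(114) = -900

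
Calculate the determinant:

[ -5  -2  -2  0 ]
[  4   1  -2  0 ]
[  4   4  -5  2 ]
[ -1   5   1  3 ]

The determinant is -3.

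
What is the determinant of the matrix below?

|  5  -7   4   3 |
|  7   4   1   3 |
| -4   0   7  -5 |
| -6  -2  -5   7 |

The determinant is 4794.

Expand along row 3 (it has 1 zero):
  + (-4) · M_31   where M_31 = det([-7 4 3; 4 1 3; -2 -5 7]) = -344
  + (7) · M_33   where M_33 = det([5 -7 3; 7 4 3; -6 -2 7]) = 669
  − (-5) · M_34   where M_34 = det([5 -7 4; 7 4 1; -6 -2 -5]) = -253
det = (+1)·(-4)·(-344) + (+1)·(7)·(669) + (-1)·(-5)·(-253) = 4794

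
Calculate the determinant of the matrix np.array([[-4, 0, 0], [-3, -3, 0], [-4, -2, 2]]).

The matrix is lower triangular, so the determinant is the product of the diagonal entries:
det = (-4) · (-3) · (2) = 24

The determinant is 24.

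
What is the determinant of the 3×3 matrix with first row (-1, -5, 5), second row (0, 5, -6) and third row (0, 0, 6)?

-30

The matrix is upper triangular, so the determinant is the product of the diagonal entries:
det = (-1) · (5) · (6) = -30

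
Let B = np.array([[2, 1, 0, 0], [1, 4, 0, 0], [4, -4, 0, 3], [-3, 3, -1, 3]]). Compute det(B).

B is block lower-triangular with a 2×2 block and a 2×2 block on the diagonal, so its determinant equals the product of the determinants of the diagonal blocks.
det of the 2×2 block = 7
det of the 2×2 block = 3
det = (7)·(3) = 21

21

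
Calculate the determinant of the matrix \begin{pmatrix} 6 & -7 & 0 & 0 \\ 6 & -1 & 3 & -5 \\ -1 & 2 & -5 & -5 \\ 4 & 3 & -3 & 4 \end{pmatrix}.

-3085

Expand along row 1 (it has 2 zeros):
  + (6) · M_11   where M_11 = det([-1 3 -5; 2 -5 -5; 3 -3 4]) = -79
  − (-7) · M_12   where M_12 = det([6 3 -5; -1 -5 -5; 4 -3 4]) = -373
det = (+1)·(6)·(-79) + (-1)·(-7)·(-373) = -3085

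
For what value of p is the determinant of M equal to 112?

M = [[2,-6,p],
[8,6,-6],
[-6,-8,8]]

Expanding along the column containing p, det(M) is linear in p: det(M) = (-28)·p + (168).
Set (-28)·p + (168) = 112  ⇒  (-28)·p = -56  ⇒  p = 2.

2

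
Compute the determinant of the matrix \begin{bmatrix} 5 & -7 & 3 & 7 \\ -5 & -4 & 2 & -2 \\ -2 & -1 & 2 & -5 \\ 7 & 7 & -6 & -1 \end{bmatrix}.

The determinant is 810.

Expand along row 1:
  + (5) · M_11   where M_11 = det([-4 2 -2; -1 2 -5; 7 -6 -1]) = 72
  − (-7) · M_12   where M_12 = det([-5 2 -2; -2 2 -5; 7 -6 -1]) = 90
  + (3) · M_13   where M_13 = det([-5 -4 -2; -2 -1 -5; 7 7 -1]) = -18
  − (7) · M_14   where M_14 = det([-5 -4 2; -2 -1 2; 7 7 -6]) = 18
det = (+1)·(5)·(72) + (-1)·(-7)·(90) + (+1)·(3)·(-18) + (-1)·(7)·(18) = 810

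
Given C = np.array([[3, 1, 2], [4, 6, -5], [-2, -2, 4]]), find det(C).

Expand along column 1:
  + 3 · |6 -5; -2 4| = 3·(24 − 10) = 42
  − 4 · |1 2; -2 4| = −4·(4 − (-4)) = -32
  + (-2) · |1 2; 6 -5| = (-2)·(-5 − 12) = 34
Sum: (42) + (-32) + (34) = 44

det(C) = 44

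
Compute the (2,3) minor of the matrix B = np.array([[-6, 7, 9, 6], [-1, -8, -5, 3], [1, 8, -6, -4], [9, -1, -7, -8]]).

Delete row 2 and column 3; the remaining 3×3 submatrix is [-6 7 6; 1 8 -4; 9 -1 -8].
Its determinant is -226.

The minor is -226.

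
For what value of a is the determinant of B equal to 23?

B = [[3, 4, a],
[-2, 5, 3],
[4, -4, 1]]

7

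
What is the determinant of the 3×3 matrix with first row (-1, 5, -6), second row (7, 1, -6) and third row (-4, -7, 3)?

324

Expand along row 1:
  + (-1) · |1 -6; -7 3| = (-1)·(3 − 42) = 39
  − 5 · |7 -6; -4 3| = −5·(21 − 24) = 15
  + (-6) · |7 1; -4 -7| = (-6)·(-49 − (-4)) = 270
Sum: (39) + (15) + (270) = 324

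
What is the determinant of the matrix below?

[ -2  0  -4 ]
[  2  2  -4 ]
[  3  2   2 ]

Expand along column 2:
  + 2 · |-2 -4; 3 2| = 2·(-4 − (-12)) = 16
  − 2 · |-2 -4; 2 -4| = −2·(8 − (-8)) = -32
Sum: (16) + (-32) = -16

-16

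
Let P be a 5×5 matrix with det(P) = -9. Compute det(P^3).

-729

det(P^3) = (det P)^3 = (-9)^3 = -729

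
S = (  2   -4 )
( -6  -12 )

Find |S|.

det(S) = 2·(-12) − (-4)·(-6) = -24 − 24 = -48

The determinant is -48.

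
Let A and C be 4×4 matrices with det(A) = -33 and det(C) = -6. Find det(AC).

The determinant is 198.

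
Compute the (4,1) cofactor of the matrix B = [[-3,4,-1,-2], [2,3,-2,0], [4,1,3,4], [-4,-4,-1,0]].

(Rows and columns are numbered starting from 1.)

42

Delete row 4 and column 1; the remaining 3×3 submatrix is [4 -1 -2; 3 -2 0; 1 3 4].
Its determinant is -42.
The cofactor carries sign (−1)^(4+1) = −1, so C_{4,1} = −(-42) = 42.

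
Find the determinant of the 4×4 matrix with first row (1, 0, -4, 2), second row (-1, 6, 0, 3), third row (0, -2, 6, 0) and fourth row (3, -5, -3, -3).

-192

Expand along row 3 (it has 2 zeros):
  − (-2) · M_32   where M_32 = det([1 -4 2; -1 0 3; 3 -3 -3]) = -9
  + (6) · M_33   where M_33 = det([1 0 2; -1 6 3; 3 -5 -3]) = -29
det = (-1)·(-2)·(-9) + (+1)·(6)·(-29) = -192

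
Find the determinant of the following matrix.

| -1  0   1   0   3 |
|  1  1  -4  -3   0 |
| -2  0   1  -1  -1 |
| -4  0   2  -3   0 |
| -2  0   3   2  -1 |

Expand along column 2 (it has 4 zeros):
  + (1) · M_22   where M_22 = det([-1 1 0 3; -2 1 -1 -1; -4 2 -3 0; -2 3 2 -1]) = 12
det = (+1)·(1)·(12) = 12

The determinant is 12.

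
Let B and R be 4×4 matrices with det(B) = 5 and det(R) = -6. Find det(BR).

-30

det(BR) = det(B)·det(R) = (5)·(-6) = -30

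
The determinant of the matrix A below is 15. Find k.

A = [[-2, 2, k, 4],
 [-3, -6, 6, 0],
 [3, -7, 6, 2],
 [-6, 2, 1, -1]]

7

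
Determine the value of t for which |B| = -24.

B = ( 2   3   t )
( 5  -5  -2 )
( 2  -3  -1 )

Expanding along the row containing t, det(B) is linear in t: det(B) = (-5)·t + (1).
Set (-5)·t + (1) = -24  ⇒  (-5)·t = -25  ⇒  t = 5.

5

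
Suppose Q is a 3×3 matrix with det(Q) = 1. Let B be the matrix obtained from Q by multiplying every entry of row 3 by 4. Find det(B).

Scaling one row by 4 multiplies the determinant by 4.
det(B) = (4)·(1) = 4

4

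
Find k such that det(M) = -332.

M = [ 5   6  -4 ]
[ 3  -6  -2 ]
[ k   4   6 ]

1

Expanding along the column containing k, det(M) is linear in k: det(M) = (-36)·k + (-296).
Set (-36)·k + (-296) = -332  ⇒  (-36)·k = -36  ⇒  k = 1.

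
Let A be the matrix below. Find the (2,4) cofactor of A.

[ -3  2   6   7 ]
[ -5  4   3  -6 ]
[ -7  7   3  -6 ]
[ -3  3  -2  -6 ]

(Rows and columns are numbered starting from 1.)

23

Delete row 2 and column 4; the remaining 3×3 submatrix is [-3 2 6; -7 7 3; -3 3 -2].
Its determinant is 23.
The cofactor carries sign (−1)^(2+4) = +1, so C_{2,4} = +(23) = 23.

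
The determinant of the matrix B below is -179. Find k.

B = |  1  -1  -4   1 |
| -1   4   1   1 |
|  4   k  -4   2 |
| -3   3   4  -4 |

Expanding along the column containing k, det(B) is linear in k: det(B) = (-19)·k + (-160).
Set (-19)·k + (-160) = -179  ⇒  (-19)·k = -19  ⇒  k = 1.

k = 1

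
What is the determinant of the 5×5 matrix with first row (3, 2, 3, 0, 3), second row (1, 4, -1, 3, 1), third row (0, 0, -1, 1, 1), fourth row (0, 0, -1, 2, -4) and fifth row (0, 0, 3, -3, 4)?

The matrix is block upper-triangular with a 2×2 block and a 3×3 block on the diagonal, so its determinant equals the product of the determinants of the diagonal blocks.
det of the 2×2 block = 10
det of the 3×3 block = -7
det = (10)·(-7) = -70

-70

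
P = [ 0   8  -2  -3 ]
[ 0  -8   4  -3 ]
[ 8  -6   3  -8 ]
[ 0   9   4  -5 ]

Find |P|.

det(P) = 2192

Expand along column 1 (it has 3 zeros):
  + (8) · M_31   where M_31 = det([8 -2 -3; -8 4 -3; 9 4 -5]) = 274
det = (+1)·(8)·(274) = 2192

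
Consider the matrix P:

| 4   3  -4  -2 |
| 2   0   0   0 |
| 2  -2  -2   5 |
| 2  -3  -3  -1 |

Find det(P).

Expand along row 2 (it has 3 zeros):
  − (2) · M_21   where M_21 = det([3 -4 -2; -2 -2 5; -3 -3 -1]) = 119
det = (-1)·(2)·(119) = -238

-238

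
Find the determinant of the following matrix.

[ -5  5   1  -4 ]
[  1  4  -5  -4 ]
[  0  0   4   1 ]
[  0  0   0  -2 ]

200

The matrix is block upper-triangular with a 2×2 block and a 2×2 block on the diagonal, so its determinant equals the product of the determinants of the diagonal blocks.
det of the 2×2 block = -25
det of the 2×2 block = -8
det = (-25)·(-8) = 200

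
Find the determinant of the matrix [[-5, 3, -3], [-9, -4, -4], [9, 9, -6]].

Expand along row 1:
  + (-5) · |-4 -4; 9 -6| = (-5)·(24 − (-36)) = -300
  − 3 · |-9 -4; 9 -6| = −3·(54 − (-36)) = -270
  + (-3) · |-9 -4; 9 9| = (-3)·(-81 − (-36)) = 135
Sum: (-300) + (-270) + (135) = -435

The determinant is -435.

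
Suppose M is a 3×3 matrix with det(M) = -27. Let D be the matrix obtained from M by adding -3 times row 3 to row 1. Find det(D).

|D| = -27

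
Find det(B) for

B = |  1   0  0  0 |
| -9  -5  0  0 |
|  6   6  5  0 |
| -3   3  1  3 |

B is lower triangular, so det(B) is the product of the diagonal entries:
det = (1) · (-5) · (5) · (3) = -75

-75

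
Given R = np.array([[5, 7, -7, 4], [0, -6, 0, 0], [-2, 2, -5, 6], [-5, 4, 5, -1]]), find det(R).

Expand along row 2 (it has 3 zeros):
  + (-6) · M_22   where M_22 = det([5 -7 4; -2 -5 6; -5 5 -1]) = -41
det = (+1)·(-6)·(-41) = 246

|R| = 246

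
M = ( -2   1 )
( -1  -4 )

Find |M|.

det(M) = (-2)·(-4) − 1·(-1) = 8 − (-1) = 9

|M| = 9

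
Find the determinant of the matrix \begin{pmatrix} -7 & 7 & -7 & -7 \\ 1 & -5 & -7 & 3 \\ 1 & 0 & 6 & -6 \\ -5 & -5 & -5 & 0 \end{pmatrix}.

Expand along row 3 (it has 1 zero):
  + (1) · M_31   where M_31 = det([7 -7 -7; -5 -7 3; -5 -5 0]) = 280
  + (6) · M_33   where M_33 = det([-7 7 -7; 1 -5 3; -5 -5 0]) = 0
  − (-6) · M_34   where M_34 = det([-7 7 -7; 1 -5 -7; -5 -5 -5]) = 560
det = (+1)·(1)·(280) + (+1)·(6)·(0) + (-1)·(-6)·(560) = 3640

3640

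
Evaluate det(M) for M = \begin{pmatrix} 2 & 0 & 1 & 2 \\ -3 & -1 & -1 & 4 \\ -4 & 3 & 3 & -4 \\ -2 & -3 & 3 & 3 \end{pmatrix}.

Expand along row 1 (it has 1 zero):
  + (2) · M_11   where M_11 = det([-1 -1 4; 3 3 -4; -3 3 3]) = 48
  + (1) · M_13   where M_13 = det([-3 -1 4; -4 3 -4; -2 -3 3]) = 61
  − (2) · M_14   where M_14 = det([-3 -1 -1; -4 3 3; -2 -3 3]) = -78
det = (+1)·(2)·(48) + (+1)·(1)·(61) + (-1)·(2)·(-78) = 313

|M| = 313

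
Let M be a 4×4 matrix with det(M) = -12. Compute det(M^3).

-1728

det(M^3) = (det M)^3 = (-12)^3 = -1728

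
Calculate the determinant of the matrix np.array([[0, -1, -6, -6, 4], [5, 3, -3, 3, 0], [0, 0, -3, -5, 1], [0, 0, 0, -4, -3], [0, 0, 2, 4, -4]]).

-230

The matrix is block upper-triangular with a 2×2 block and a 3×3 block on the diagonal, so its determinant equals the product of the determinants of the diagonal blocks.
det of the 2×2 block = 5
det of the 3×3 block = -46
det = (5)·(-46) = -230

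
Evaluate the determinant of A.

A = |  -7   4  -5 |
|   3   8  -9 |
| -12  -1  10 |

-650

Expand along column 1:
  + (-7) · |8 -9; -1 10| = (-7)·(80 − 9) = -497
  − 3 · |4 -5; -1 10| = −3·(40 − 5) = -105
  + (-12) · |4 -5; 8 -9| = (-12)·(-36 − (-40)) = -48
Sum: (-497) + (-105) + (-48) = -650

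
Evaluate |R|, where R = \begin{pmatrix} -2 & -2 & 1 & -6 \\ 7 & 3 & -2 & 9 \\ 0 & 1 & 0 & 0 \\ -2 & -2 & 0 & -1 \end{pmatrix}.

Expand along row 3 (it has 3 zeros):
  − (1) · M_32   where M_32 = det([-2 1 -6; 7 -2 9; -2 0 -1]) = 9
det = (-1)·(1)·(9) = -9

|R| = -9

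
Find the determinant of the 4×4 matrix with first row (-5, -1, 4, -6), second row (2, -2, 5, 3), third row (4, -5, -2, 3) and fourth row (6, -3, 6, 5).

Expand along row 1:
  + (-5) · M_11   where M_11 = det([-2 5 3; -5 -2 3; -3 6 5]) = 28
  − (-1) · M_12   where M_12 = det([2 5 3; 4 -2 3; 6 6 5]) = 42
  + (4) · M_13   where M_13 = det([2 -2 3; 4 -5 3; 6 -3 5]) = 26
  − (-6) · M_14   where M_14 = det([2 -2 5; 4 -5 -2; 6 -3 6]) = 90
det = (+1)·(-5)·(28) + (-1)·(-1)·(42) + (+1)·(4)·(26) + (-1)·(-6)·(90) = 546

546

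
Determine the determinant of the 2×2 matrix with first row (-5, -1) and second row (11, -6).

det = (-5)·(-6) − (-1)·11 = 30 − (-11) = 41

The determinant is 41.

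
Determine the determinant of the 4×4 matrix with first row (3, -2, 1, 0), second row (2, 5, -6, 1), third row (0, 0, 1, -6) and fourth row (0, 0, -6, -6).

-798

The matrix is block upper-triangular with a 2×2 block and a 2×2 block on the diagonal, so its determinant equals the product of the determinants of the diagonal blocks.
det of the 2×2 block = 19
det of the 2×2 block = -42
det = (19)·(-42) = -798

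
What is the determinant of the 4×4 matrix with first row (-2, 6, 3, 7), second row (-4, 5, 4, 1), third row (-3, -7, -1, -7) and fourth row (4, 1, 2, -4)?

The determinant is -549.

Expand along row 1:
  + (-2) · M_11   where M_11 = det([5 4 1; -7 -1 -7; 1 2 -4]) = -63
  − (6) · M_12   where M_12 = det([-4 4 1; -3 -1 -7; 4 2 -4]) = -234
  + (3) · M_13   where M_13 = det([-4 5 1; -3 -7 -7; 4 1 -4]) = -315
  − (7) · M_14   where M_14 = det([-4 5 4; -3 -7 -1; 4 1 2]) = 162
det = (+1)·(-2)·(-63) + (-1)·(6)·(-234) + (+1)·(3)·(-315) + (-1)·(7)·(162) = -549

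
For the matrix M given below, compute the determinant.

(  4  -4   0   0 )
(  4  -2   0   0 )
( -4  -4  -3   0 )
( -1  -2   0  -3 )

M is block lower-triangular with a 2×2 block and a 2×2 block on the diagonal, so its determinant equals the product of the determinants of the diagonal blocks.
det of the 2×2 block = 8
det of the 2×2 block = 9
det = (8)·(9) = 72

72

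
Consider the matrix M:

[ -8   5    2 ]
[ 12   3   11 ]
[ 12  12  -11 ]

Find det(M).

2856

Expand along column 1:
  + (-8) · |3 11; 12 -11| = (-8)·(-33 − 132) = 1320
  − 12 · |5 2; 12 -11| = −12·(-55 − 24) = 948
  + 12 · |5 2; 3 11| = 12·(55 − 6) = 588
Sum: (1320) + (948) + (588) = 2856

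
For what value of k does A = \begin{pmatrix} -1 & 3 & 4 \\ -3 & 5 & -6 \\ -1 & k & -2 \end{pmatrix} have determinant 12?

1

Expanding along the row containing k, det(A) is linear in k: det(A) = (-18)·k + (30).
Set (-18)·k + (30) = 12  ⇒  (-18)·k = -18  ⇒  k = 1.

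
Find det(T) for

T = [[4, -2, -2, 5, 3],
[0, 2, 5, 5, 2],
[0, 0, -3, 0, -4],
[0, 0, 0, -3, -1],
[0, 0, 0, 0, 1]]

|T| = 72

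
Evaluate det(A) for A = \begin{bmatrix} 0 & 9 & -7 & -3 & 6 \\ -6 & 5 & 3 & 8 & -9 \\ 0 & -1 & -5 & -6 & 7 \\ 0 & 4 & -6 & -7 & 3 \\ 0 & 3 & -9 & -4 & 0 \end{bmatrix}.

-13164

Expand along column 1 (it has 4 zeros):
  − (-6) · M_21   where M_21 = det([9 -7 -3 6; -1 -5 -6 7; 4 -6 -7 3; 3 -9 -4 0]) = -2194
det = (-1)·(-6)·(-2194) = -13164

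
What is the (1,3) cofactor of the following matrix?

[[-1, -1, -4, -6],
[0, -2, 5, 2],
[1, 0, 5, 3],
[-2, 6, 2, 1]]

26

Delete row 1 and column 3; the remaining 3×3 submatrix is [0 -2 2; 1 0 3; -2 6 1].
Its determinant is 26.
The cofactor carries sign (−1)^(1+3) = +1, so C_{1,3} = +(26) = 26.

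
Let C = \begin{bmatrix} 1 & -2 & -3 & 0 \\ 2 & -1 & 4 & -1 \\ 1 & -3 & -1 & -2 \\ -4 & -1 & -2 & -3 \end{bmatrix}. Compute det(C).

16

Expand along row 1 (it has 1 zero):
  + (1) · M_11   where M_11 = det([-1 4 -1; -3 -1 -2; -1 -2 -3]) = -32
  − (-2) · M_12   where M_12 = det([2 4 -1; 1 -1 -2; -4 -2 -3]) = 48
  + (-3) · M_13   where M_13 = det([2 -1 -1; 1 -3 -2; -4 -1 -3]) = 16
det = (+1)·(1)·(-32) + (-1)·(-2)·(48) + (+1)·(-3)·(16) = 16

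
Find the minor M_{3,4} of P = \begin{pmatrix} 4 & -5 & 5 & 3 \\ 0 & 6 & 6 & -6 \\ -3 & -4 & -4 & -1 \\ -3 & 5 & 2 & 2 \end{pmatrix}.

Delete row 3 and column 4; the remaining 3×3 submatrix is [4 -5 5; 0 6 6; -3 5 2].
Its determinant is 108.

108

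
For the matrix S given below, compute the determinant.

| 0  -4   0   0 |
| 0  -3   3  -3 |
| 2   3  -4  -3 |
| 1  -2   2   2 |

-180

Expand along row 1 (it has 3 zeros):
  − (-4) · M_12   where M_12 = det([0 3 -3; 2 -4 -3; 1 2 2]) = -45
det = (-1)·(-4)·(-45) = -180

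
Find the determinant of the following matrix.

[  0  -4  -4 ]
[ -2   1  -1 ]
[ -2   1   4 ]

The determinant is -40.

Expand along row 1:
  − (-4) · |-2 -1; -2 4| = −(-4)·(-8 − 2) = -40
  + (-4) · |-2 1; -2 1| = (-4)·(-2 − (-2)) = 0
Sum: (-40) + (0) = -40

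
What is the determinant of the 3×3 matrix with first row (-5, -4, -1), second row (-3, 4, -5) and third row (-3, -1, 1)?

Expand along column 1:
  + (-5) · |4 -5; -1 1| = (-5)·(4 − 5) = 5
  − (-3) · |-4 -1; -1 1| = −(-3)·(-4 − 1) = -15
  + (-3) · |-4 -1; 4 -5| = (-3)·(20 − (-4)) = -72
Sum: (5) + (-15) + (-72) = -82

-82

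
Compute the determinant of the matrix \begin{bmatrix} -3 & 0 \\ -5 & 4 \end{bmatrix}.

The determinant is -12.

det = (-3)·4 − 0·(-5) = -12 − 0 = -12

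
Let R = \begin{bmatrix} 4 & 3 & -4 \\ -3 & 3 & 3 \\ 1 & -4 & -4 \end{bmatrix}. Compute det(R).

-63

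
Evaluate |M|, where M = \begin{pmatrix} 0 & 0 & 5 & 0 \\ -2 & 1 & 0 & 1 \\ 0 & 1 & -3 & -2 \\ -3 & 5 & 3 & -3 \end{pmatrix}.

Expand along row 1 (it has 3 zeros):
  + (5) · M_13   where M_13 = det([-2 1 1; 0 1 -2; -3 5 -3]) = -5
det = (+1)·(5)·(-5) = -25

The determinant is -25.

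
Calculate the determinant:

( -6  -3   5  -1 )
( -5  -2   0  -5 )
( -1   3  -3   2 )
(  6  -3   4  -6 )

The determinant is 478.

Expand along row 2 (it has 1 zero):
  − (-5) · M_21   where M_21 = det([-3 5 -1; 3 -3 2; -3 4 -6]) = 27
  + (-2) · M_22   where M_22 = det([-6 5 -1; -1 -3 2; 6 4 -6]) = -44
  + (-5) · M_24   where M_24 = det([-6 -3 5; -1 3 -3; 6 -3 4]) = -51
det = (-1)·(-5)·(27) + (+1)·(-2)·(-44) + (+1)·(-5)·(-51) = 478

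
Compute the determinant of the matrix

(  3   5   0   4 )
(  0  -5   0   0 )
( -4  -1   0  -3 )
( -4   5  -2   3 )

Expand along row 2 (it has 3 zeros):
  + (-5) · M_22   where M_22 = det([3 0 4; -4 0 -3; -4 -2 3]) = 14
det = (+1)·(-5)·(14) = -70

-70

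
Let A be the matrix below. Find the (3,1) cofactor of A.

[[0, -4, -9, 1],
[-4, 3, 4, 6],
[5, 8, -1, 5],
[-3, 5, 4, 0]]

Delete row 3 and column 1; the remaining 3×3 submatrix is [-4 -9 1; 3 4 6; 5 4 0].
Its determinant is -182.
The cofactor carries sign (−1)^(3+1) = +1, so C_{3,1} = +(-182) = -182.

-182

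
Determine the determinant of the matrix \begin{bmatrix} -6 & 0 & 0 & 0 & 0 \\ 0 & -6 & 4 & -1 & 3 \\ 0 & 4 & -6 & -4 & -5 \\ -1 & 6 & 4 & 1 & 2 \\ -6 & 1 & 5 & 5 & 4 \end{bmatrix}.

Expand along row 1 (it has 4 zeros):
  + (-6) · M_11   where M_11 = det([-6 4 -1 3; 4 -6 -4 -5; 6 4 1 2; 1 5 5 4]) = -2
det = (+1)·(-6)·(-2) = 12

12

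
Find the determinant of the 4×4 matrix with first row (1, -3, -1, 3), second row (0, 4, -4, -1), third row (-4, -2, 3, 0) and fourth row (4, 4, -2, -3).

48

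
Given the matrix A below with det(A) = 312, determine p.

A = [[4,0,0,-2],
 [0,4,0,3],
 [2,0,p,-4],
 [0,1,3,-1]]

Expanding along the column containing p, det(A) is linear in p: det(A) = (-28)·p + (144).
Set (-28)·p + (144) = 312  ⇒  (-28)·p = 168  ⇒  p = -6.

-6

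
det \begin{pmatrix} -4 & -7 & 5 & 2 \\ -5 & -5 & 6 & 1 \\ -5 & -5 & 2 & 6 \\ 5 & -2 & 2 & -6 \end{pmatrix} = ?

97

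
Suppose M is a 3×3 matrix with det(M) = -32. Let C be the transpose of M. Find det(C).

det(Mᵀ) = det(M).
det(C) = (1)·(-32) = -32

-32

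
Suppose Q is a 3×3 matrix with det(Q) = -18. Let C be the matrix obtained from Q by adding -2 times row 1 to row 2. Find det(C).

-18

Adding a multiple of one row to another leaves the determinant unchanged.
det(C) = (1)·(-18) = -18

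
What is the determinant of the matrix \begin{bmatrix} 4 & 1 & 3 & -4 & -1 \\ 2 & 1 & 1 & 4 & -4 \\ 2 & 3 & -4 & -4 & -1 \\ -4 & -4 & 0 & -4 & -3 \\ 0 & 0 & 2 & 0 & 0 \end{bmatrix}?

The determinant is 1296.

Expand along row 5 (it has 4 zeros):
  + (2) · M_53   where M_53 = det([4 1 -4 -1; 2 1 4 -4; 2 3 -4 -1; -4 -4 -4 -3]) = 648
det = (+1)·(2)·(648) = 1296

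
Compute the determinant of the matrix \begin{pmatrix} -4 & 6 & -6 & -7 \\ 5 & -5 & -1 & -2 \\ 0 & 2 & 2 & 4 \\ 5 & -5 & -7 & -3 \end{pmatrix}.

-668

Expand along row 3 (it has 1 zero):
  − (2) · M_32   where M_32 = det([-4 -6 -7; 5 -1 -2; 5 -7 -3]) = 224
  + (2) · M_33   where M_33 = det([-4 6 -7; 5 -5 -2; 5 -5 -3]) = 10
  − (4) · M_34   where M_34 = det([-4 6 -6; 5 -5 -1; 5 -5 -7]) = 60
det = (-1)·(2)·(224) + (+1)·(2)·(10) + (-1)·(4)·(60) = -668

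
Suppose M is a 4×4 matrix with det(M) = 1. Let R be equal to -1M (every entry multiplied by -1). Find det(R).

For a 4×4 matrix, det(-1M) = (-1)^4·det(M) = 1·det(M).
det(R) = (1)·(1) = 1

1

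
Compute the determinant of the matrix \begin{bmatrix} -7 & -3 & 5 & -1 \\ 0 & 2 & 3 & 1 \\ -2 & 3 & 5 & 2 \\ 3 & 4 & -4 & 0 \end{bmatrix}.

Expand along row 2 (it has 1 zero):
  + (2) · M_22   where M_22 = det([-7 5 -1; -2 5 2; 3 -4 0]) = -19
  − (3) · M_23   where M_23 = det([-7 -3 -1; -2 3 2; 3 4 0]) = 55
  + (1) · M_24   where M_24 = det([-7 -3 5; -2 3 5; 3 4 -4]) = 118
det = (+1)·(2)·(-19) + (-1)·(3)·(55) + (+1)·(1)·(118) = -85

-85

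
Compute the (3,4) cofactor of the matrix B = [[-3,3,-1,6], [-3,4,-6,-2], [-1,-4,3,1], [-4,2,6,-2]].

Delete row 3 and column 4; the remaining 3×3 submatrix is [-3 3 -1; -3 4 -6; -4 2 6].
Its determinant is 8.
The cofactor carries sign (−1)^(3+4) = −1, so C_{3,4} = −(8) = -8.

The cofactor is -8.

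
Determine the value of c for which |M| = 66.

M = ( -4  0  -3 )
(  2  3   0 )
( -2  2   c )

-8

Expanding along the row containing c, det(M) is linear in c: det(M) = (-12)·c + (-30).
Set (-12)·c + (-30) = 66  ⇒  (-12)·c = 96  ⇒  c = -8.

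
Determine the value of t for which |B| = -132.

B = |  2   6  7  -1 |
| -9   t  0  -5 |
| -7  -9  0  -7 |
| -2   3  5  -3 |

Expanding along the column containing t, det(B) is linear in t: det(B) = (56)·t + (36).
Set (56)·t + (36) = -132  ⇒  (56)·t = -168  ⇒  t = -3.

-3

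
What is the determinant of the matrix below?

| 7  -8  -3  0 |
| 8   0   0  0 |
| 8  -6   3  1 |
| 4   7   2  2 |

712

Expand along row 2 (it has 3 zeros):
  − (8) · M_21   where M_21 = det([-8 -3 0; -6 3 1; 7 2 2]) = -89
det = (-1)·(8)·(-89) = 712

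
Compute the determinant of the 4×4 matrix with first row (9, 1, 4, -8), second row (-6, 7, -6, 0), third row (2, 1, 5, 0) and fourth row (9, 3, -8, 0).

The determinant is 4664.

Expand along column 4 (it has 3 zeros):
  − (-8) · M_14   where M_14 = det([-6 7 -6; 2 1 5; 9 3 -8]) = 583
det = (-1)·(-8)·(583) = 4664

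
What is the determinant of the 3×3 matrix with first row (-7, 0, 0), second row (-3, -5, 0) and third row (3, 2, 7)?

The matrix is lower triangular, so the determinant is the product of the diagonal entries:
det = (-7) · (-5) · (7) = 245

The determinant is 245.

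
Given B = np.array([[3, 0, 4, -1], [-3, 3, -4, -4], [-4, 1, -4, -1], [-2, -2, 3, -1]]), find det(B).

Expand along row 1 (it has 1 zero):
  + (3) · M_11   where M_11 = det([3 -4 -4; 1 -4 -1; -2 3 -1]) = 29
  + (4) · M_13   where M_13 = det([-3 3 -4; -4 1 -1; -2 -2 -1]) = -37
  − (-1) · M_14   where M_14 = det([-3 3 -4; -4 1 -4; -2 -2 3]) = 35
det = (+1)·(3)·(29) + (+1)·(4)·(-37) + (-1)·(-1)·(35) = -26

det(B) = -26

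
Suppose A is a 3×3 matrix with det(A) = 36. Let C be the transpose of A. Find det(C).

The determinant is 36.

det(Aᵀ) = det(A).
det(C) = (1)·(36) = 36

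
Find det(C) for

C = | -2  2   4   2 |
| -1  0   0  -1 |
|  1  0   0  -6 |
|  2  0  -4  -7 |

Expand along column 2 (it has 3 zeros):
  − (2) · M_12   where M_12 = det([-1 0 -1; 1 0 -6; 2 -4 -7]) = 28
det = (-1)·(2)·(28) = -56

det(C) = -56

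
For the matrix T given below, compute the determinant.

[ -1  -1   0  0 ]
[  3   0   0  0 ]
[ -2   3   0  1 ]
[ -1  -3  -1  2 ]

T is block lower-triangular with a 2×2 block and a 2×2 block on the diagonal, so its determinant equals the product of the determinants of the diagonal blocks.
det of the 2×2 block = 3
det of the 2×2 block = 1
det = (3)·(1) = 3

|T| = 3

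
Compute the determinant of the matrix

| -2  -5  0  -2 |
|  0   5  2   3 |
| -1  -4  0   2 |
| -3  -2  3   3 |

Expand along column 3 (it has 2 zeros):
  − (2) · M_23   where M_23 = det([-2 -5 -2; -1 -4 2; -3 -2 3]) = 51
  − (3) · M_43   where M_43 = det([-2 -5 -2; 0 5 3; -1 -4 2]) = -39
det = (-1)·(2)·(51) + (-1)·(3)·(-39) = 15

15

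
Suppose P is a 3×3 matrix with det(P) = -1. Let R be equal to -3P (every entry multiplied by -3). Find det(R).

|R| = 27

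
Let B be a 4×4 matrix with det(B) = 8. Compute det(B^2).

64

det(B^2) = (det B)^2 = (8)^2 = 64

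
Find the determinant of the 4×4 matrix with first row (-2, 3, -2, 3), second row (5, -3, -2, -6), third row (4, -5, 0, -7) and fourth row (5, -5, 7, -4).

The determinant is -12.

Expand along row 3 (it has 1 zero):
  + (4) · M_31   where M_31 = det([3 -2 3; -3 -2 -6; -5 7 -4]) = 21
  − (-5) · M_32   where M_32 = det([-2 -2 3; 5 -2 -6; 5 7 -4]) = 55
  − (-7) · M_34   where M_34 = det([-2 3 -2; 5 -3 -2; 5 -5 7]) = -53
det = (+1)·(4)·(21) + (-1)·(-5)·(55) + (-1)·(-7)·(-53) = -12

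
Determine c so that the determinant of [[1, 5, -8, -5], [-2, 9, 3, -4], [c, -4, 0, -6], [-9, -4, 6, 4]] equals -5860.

3

Expanding along the row containing c, det(A) is linear in c: det(A) = (10)·c + (-5890).
Set (10)·c + (-5890) = -5860  ⇒  (10)·c = 30  ⇒  c = 3.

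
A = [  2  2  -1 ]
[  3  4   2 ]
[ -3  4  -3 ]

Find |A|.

det(A) = -58

Expand along row 1:
  + 2 · |4 2; 4 -3| = 2·(-12 − 8) = -40
  − 2 · |3 2; -3 -3| = −2·(-9 − (-6)) = 6
  + (-1) · |3 4; -3 4| = (-1)·(12 − (-12)) = -24
Sum: (-40) + (6) + (-24) = -58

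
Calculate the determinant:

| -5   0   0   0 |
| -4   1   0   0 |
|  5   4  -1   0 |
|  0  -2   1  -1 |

-5

The matrix is lower triangular, so the determinant is the product of the diagonal entries:
det = (-5) · (1) · (-1) · (-1) = -5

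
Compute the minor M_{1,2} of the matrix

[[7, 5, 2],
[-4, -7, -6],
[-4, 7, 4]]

Delete row 1 and column 2; the remaining 2×2 submatrix is [-4 -6; -4 4].
Its determinant is (-4)·4 − (-6)·(-4) = -40.

-40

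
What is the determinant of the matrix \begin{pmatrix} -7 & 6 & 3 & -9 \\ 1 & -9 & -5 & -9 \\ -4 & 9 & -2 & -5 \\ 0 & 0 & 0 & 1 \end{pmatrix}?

The determinant is -390.

Expand along row 4 (it has 3 zeros):
  + (1) · M_44   where M_44 = det([-7 6 3; 1 -9 -5; -4 9 -2]) = -390
det = (+1)·(1)·(-390) = -390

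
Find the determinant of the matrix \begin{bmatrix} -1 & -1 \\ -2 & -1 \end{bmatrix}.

-1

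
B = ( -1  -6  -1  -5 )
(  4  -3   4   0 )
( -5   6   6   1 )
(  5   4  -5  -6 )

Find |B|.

|B| = -3667

Expand along row 2 (it has 1 zero):
  − (4) · M_21   where M_21 = det([-6 -1 -5; 6 6 1; 4 -5 -6]) = 416
  + (-3) · M_22   where M_22 = det([-1 -1 -5; -5 6 1; 5 -5 -6]) = 81
  − (4) · M_23   where M_23 = det([-1 -6 -5; -5 6 1; 5 4 -6]) = 440
det = (-1)·(4)·(416) + (+1)·(-3)·(81) + (-1)·(4)·(440) = -3667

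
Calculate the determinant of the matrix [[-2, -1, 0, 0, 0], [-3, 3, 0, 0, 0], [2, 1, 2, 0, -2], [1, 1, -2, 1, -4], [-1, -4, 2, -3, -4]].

360

The matrix is block lower-triangular with a 2×2 block and a 3×3 block on the diagonal, so its determinant equals the product of the determinants of the diagonal blocks.
det of the 2×2 block = -9
det of the 3×3 block = -40
det = (-9)·(-40) = 360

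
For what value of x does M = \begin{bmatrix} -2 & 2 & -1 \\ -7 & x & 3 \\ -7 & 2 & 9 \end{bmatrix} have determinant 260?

-6

Expanding along the column containing x, det(M) is linear in x: det(M) = (-25)·x + (110).
Set (-25)·x + (110) = 260  ⇒  (-25)·x = 150  ⇒  x = -6.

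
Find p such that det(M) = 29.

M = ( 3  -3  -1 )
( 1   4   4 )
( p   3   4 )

p = -1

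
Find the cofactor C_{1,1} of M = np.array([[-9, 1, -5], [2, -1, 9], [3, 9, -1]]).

The cofactor is -80.

Delete row 1 and column 1; the remaining 2×2 submatrix is [-1 9; 9 -1].
Its determinant is (-1)·(-1) − 9·9 = -80.
The cofactor carries sign (−1)^(1+1) = +1, so C_{1,1} = +(-80) = -80.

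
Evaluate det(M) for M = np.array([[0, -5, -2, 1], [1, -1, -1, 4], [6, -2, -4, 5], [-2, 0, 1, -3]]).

Expand along row 1 (it has 1 zero):
  − (-5) · M_12   where M_12 = det([1 -1 4; 6 -4 5; -2 1 -3]) = -9
  + (-2) · M_13   where M_13 = det([1 -1 4; 6 -2 5; -2 0 -3]) = -18
  − (1) · M_14   where M_14 = det([1 -1 -1; 6 -2 -4; -2 0 1]) = 0
det = (-1)·(-5)·(-9) + (+1)·(-2)·(-18) + (-1)·(1)·(0) = -9

-9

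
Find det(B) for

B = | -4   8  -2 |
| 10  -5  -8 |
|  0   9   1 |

-528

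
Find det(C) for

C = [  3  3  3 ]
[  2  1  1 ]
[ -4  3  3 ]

Expand along row 1:
  + 3 · |1 1; 3 3| = 3·(3 − 3) = 0
  − 3 · |2 1; -4 3| = −3·(6 − (-4)) = -30
  + 3 · |2 1; -4 3| = 3·(6 − (-4)) = 30
Sum: (0) + (-30) + (30) = 0

|C| = 0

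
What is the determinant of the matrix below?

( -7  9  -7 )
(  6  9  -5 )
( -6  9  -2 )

The determinant is -567.

Expand along row 1:
  + (-7) · |9 -5; 9 -2| = (-7)·(-18 − (-45)) = -189
  − 9 · |6 -5; -6 -2| = −9·(-12 − 30) = 378
  + (-7) · |6 9; -6 9| = (-7)·(54 − (-54)) = -756
Sum: (-189) + (378) + (-756) = -567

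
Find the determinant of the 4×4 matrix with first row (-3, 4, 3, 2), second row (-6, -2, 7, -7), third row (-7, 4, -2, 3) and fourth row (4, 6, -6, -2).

3484

Expand along row 1:
  + (-3) · M_11   where M_11 = det([-2 7 -7; 4 -2 3; 6 -6 -2]) = 222
  − (4) · M_12   where M_12 = det([-6 7 -7; -7 -2 3; 4 -6 -2]) = -496
  + (3) · M_13   where M_13 = det([-6 -2 -7; -7 4 3; 4 6 -2]) = 566
  − (2) · M_14   where M_14 = det([-6 -2 7; -7 4 -2; 4 6 -6]) = -234
det = (+1)·(-3)·(222) + (-1)·(4)·(-496) + (+1)·(3)·(566) + (-1)·(2)·(-234) = 3484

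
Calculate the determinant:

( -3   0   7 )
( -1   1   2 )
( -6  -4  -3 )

Expand along column 2:
  + 1 · |-3 7; -6 -3| = 1·(9 − (-42)) = 51
  − (-4) · |-3 7; -1 2| = −(-4)·(-6 − (-7)) = 4
Sum: (51) + (4) = 55

The determinant is 55.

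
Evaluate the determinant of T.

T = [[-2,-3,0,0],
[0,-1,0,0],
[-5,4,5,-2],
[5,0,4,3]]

T is block lower-triangular with a 2×2 block and a 2×2 block on the diagonal, so its determinant equals the product of the determinants of the diagonal blocks.
det of the 2×2 block = 2
det of the 2×2 block = 23
det = (2)·(23) = 46

46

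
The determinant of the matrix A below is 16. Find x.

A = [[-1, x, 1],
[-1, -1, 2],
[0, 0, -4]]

Expanding along the row containing x, det(A) is linear in x: det(A) = (-4)·x + (-4).
Set (-4)·x + (-4) = 16  ⇒  (-4)·x = 20  ⇒  x = -5.

-5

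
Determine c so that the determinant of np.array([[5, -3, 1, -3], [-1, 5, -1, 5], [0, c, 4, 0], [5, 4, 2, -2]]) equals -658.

c = -5

Expanding along the row containing c, det(A) is linear in c: det(A) = (26)·c + (-528).
Set (26)·c + (-528) = -658  ⇒  (26)·c = -130  ⇒  c = -5.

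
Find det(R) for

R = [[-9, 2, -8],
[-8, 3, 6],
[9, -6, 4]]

|R| = -428

Expand along column 1:
  + (-9) · |3 6; -6 4| = (-9)·(12 − (-36)) = -432
  − (-8) · |2 -8; -6 4| = −(-8)·(8 − 48) = -320
  + 9 · |2 -8; 3 6| = 9·(12 − (-24)) = 324
Sum: (-432) + (-320) + (324) = -428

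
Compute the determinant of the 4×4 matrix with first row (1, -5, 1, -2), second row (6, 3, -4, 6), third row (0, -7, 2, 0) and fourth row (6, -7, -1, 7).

The determinant is -22.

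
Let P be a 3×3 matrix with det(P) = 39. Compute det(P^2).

det(P^2) = (det P)^2 = (39)^2 = 1521

The determinant is 1521.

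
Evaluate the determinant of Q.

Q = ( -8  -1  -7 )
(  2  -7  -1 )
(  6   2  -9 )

Expand along row 1:
  + (-8) · |-7 -1; 2 -9| = (-8)·(63 − (-2)) = -520
  − (-1) · |2 -1; 6 -9| = −(-1)·(-18 − (-6)) = -12
  + (-7) · |2 -7; 6 2| = (-7)·(4 − (-42)) = -322
Sum: (-520) + (-12) + (-322) = -854

|Q| = -854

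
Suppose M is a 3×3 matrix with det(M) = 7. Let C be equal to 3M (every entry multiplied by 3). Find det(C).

For a 3×3 matrix, det(3M) = 3^3·det(M) = 27·det(M).
det(C) = (27)·(7) = 189

det(C) = 189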